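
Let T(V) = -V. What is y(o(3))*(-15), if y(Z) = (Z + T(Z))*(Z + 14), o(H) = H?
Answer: 0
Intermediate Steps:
y(Z) = 0 (y(Z) = (Z - Z)*(Z + 14) = 0*(14 + Z) = 0)
y(o(3))*(-15) = 0*(-15) = 0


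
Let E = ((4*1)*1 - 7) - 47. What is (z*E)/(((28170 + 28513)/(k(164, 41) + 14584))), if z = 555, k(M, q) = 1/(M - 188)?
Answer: -1618819375/226732 ≈ -7139.8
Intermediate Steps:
k(M, q) = 1/(-188 + M)
E = -50 (E = (4*1 - 7) - 47 = (4 - 7) - 47 = -3 - 47 = -50)
(z*E)/(((28170 + 28513)/(k(164, 41) + 14584))) = (555*(-50))/(((28170 + 28513)/(1/(-188 + 164) + 14584))) = -27750/(56683/(1/(-24) + 14584)) = -27750/(56683/(-1/24 + 14584)) = -27750/(56683/(350015/24)) = -27750/(56683*(24/350015)) = -27750/1360392/350015 = -27750*350015/1360392 = -1618819375/226732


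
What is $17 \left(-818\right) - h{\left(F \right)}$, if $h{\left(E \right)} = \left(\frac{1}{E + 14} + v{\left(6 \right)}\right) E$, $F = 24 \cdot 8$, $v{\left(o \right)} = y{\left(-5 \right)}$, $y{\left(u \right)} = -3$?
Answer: $- \frac{1373086}{103} \approx -13331.0$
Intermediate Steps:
$v{\left(o \right)} = -3$
$F = 192$
$h{\left(E \right)} = E \left(-3 + \frac{1}{14 + E}\right)$ ($h{\left(E \right)} = \left(\frac{1}{E + 14} - 3\right) E = \left(\frac{1}{14 + E} - 3\right) E = \left(-3 + \frac{1}{14 + E}\right) E = E \left(-3 + \frac{1}{14 + E}\right)$)
$17 \left(-818\right) - h{\left(F \right)} = 17 \left(-818\right) - \frac{192 \left(-41 - 576\right)}{14 + 192} = -13906 - \frac{192 \left(-41 - 576\right)}{206} = -13906 - 192 \cdot \frac{1}{206} \left(-617\right) = -13906 - - \frac{59232}{103} = -13906 + \frac{59232}{103} = - \frac{1373086}{103}$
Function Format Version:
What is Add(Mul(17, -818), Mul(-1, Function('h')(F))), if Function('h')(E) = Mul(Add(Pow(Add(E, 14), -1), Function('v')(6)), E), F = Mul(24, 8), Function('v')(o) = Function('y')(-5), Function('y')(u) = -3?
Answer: Rational(-1373086, 103) ≈ -13331.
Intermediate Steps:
Function('v')(o) = -3
F = 192
Function('h')(E) = Mul(E, Add(-3, Pow(Add(14, E), -1))) (Function('h')(E) = Mul(Add(Pow(Add(E, 14), -1), -3), E) = Mul(Add(Pow(Add(14, E), -1), -3), E) = Mul(Add(-3, Pow(Add(14, E), -1)), E) = Mul(E, Add(-3, Pow(Add(14, E), -1))))
Add(Mul(17, -818), Mul(-1, Function('h')(F))) = Add(Mul(17, -818), Mul(-1, Mul(192, Pow(Add(14, 192), -1), Add(-41, Mul(-3, 192))))) = Add(-13906, Mul(-1, Mul(192, Pow(206, -1), Add(-41, -576)))) = Add(-13906, Mul(-1, Mul(192, Rational(1, 206), -617))) = Add(-13906, Mul(-1, Rational(-59232, 103))) = Add(-13906, Rational(59232, 103)) = Rational(-1373086, 103)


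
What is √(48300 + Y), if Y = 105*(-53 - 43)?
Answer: 14*√195 ≈ 195.50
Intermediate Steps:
Y = -10080 (Y = 105*(-96) = -10080)
√(48300 + Y) = √(48300 - 10080) = √38220 = 14*√195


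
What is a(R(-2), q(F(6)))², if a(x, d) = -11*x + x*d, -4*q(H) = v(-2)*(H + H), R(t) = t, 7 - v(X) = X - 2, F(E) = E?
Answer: 7744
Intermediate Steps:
v(X) = 9 - X (v(X) = 7 - (X - 2) = 7 - (-2 + X) = 7 + (2 - X) = 9 - X)
q(H) = -11*H/2 (q(H) = -(9 - 1*(-2))*(H + H)/4 = -(9 + 2)*2*H/4 = -11*2*H/4 = -11*H/2)
a(x, d) = -11*x + d*x
a(R(-2), q(F(6)))² = (-2*(-11 - 11/2*6))² = (-2*(-11 - 33))² = (-2*(-44))² = 88² = 7744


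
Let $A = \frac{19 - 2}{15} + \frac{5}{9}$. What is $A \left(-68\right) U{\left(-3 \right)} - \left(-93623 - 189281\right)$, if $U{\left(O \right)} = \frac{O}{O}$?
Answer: $\frac{12725512}{45} \approx 2.8279 \cdot 10^{5}$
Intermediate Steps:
$U{\left(O \right)} = 1$
$A = \frac{76}{45}$ ($A = 17 \cdot \frac{1}{15} + 5 \cdot \frac{1}{9} = \frac{17}{15} + \frac{5}{9} = \frac{76}{45} \approx 1.6889$)
$A \left(-68\right) U{\left(-3 \right)} - \left(-93623 - 189281\right) = \frac{76}{45} \left(-68\right) 1 - \left(-93623 - 189281\right) = \left(- \frac{5168}{45}\right) 1 - -282904 = - \frac{5168}{45} + 282904 = \frac{12725512}{45}$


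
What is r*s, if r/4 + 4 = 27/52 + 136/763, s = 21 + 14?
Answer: -655155/1417 ≈ -462.35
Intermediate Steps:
s = 35
r = -131031/9919 (r = -16 + 4*(27/52 + 136/763) = -16 + 4*(27673/39676) = -16 + 27673/9919 = -131031/9919 ≈ -13.210)
r*s = -131031/9919*35 = -655155/1417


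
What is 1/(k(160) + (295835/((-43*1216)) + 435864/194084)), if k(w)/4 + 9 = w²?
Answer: 230642368/23608688394695 ≈ 9.7694e-6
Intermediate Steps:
k(w) = -36 + 4*w²
1/(k(160) + (295835/((-43*1216)) + 435864/194084)) = 1/((-36 + 4*160²) + (295835/((-43*1216)) + 435864/194084)) = 1/((-36 + 4*25600) + (295835/(-52288) + 435864*(1/194084))) = 1/((-36 + 102400) + (295835*(-1/52288) + 9906/4411)) = 1/(102364 + (-295835/52288 + 9906/4411)) = 1/(102364 - 786963257/230642368) = 1/(23608688394695/230642368) = 230642368/23608688394695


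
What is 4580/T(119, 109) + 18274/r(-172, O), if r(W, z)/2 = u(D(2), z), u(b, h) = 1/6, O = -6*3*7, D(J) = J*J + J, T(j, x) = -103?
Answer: 5642086/103 ≈ 54778.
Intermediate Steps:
D(J) = J + J² (D(J) = J² + J = J + J²)
O = -126 (O = -18*7 = -126)
u(b, h) = ⅙
r(W, z) = ⅓ (r(W, z) = 2*(⅙) = ⅓)
4580/T(119, 109) + 18274/r(-172, O) = 4580/(-103) + 18274/(⅓) = 4580*(-1/103) + 18274*3 = -4580/103 + 54822 = 5642086/103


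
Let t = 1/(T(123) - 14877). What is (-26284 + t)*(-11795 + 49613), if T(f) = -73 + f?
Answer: -14738161279842/14827 ≈ -9.9401e+8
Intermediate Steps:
t = -1/14827 (t = 1/((-73 + 123) - 14877) = 1/(50 - 14877) = 1/(-14827) = -1/14827 ≈ -6.7445e-5)
(-26284 + t)*(-11795 + 49613) = (-26284 - 1/14827)*(-11795 + 49613) = -389712869/14827*37818 = -14738161279842/14827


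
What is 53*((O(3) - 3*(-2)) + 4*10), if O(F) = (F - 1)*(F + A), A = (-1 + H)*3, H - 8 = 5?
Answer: 6572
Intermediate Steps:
H = 13 (H = 8 + 5 = 13)
A = 36 (A = (-1 + 13)*3 = 12*3 = 36)
O(F) = (-1 + F)*(36 + F) (O(F) = (F - 1)*(F + 36) = (-1 + F)*(36 + F))
53*((O(3) - 3*(-2)) + 4*10) = 53*(((-36 + 3² + 35*3) - 3*(-2)) + 4*10) = 53*(((-36 + 9 + 105) + 6) + 40) = 53*((78 + 6) + 40) = 53*(84 + 40) = 53*124 = 6572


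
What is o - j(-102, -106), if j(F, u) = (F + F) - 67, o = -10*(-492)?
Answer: 5191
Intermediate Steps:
o = 4920
j(F, u) = -67 + 2*F (j(F, u) = 2*F - 67 = -67 + 2*F)
o - j(-102, -106) = 4920 - (-67 + 2*(-102)) = 4920 - (-67 - 204) = 4920 - 1*(-271) = 4920 + 271 = 5191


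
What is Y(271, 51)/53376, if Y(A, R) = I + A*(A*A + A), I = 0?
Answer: 1248497/3336 ≈ 374.25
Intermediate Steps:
Y(A, R) = A*(A + A²) (Y(A, R) = 0 + A*(A*A + A) = 0 + A*(A² + A) = 0 + A*(A + A²) = A*(A + A²))
Y(271, 51)/53376 = (271²*(1 + 271))/53376 = (73441*272)*(1/53376) = 19975952*(1/53376) = 1248497/3336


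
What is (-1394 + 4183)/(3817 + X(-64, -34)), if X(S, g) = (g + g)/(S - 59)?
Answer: 343047/469559 ≈ 0.73057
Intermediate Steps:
X(S, g) = 2*g/(-59 + S) (X(S, g) = (2*g)/(-59 + S) = 2*g/(-59 + S))
(-1394 + 4183)/(3817 + X(-64, -34)) = (-1394 + 4183)/(3817 + 2*(-34)/(-59 - 64)) = 2789/(3817 + 2*(-34)/(-123)) = 2789/(3817 + 2*(-34)*(-1/123)) = 2789/(3817 + 68/123) = 2789/(469559/123) = 2789*(123/469559) = 343047/469559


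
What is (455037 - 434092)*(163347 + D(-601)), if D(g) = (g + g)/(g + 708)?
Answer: 366054236015/107 ≈ 3.4211e+9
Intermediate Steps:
D(g) = 2*g/(708 + g) (D(g) = (2*g)/(708 + g) = 2*g/(708 + g))
(455037 - 434092)*(163347 + D(-601)) = (455037 - 434092)*(163347 + 2*(-601)/(708 - 601)) = 20945*(163347 + 2*(-601)/107) = 20945*(163347 + 2*(-601)*(1/107)) = 20945*(163347 - 1202/107) = 20945*(17476927/107) = 366054236015/107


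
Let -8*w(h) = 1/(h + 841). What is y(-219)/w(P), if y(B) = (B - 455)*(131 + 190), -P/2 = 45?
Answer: 1299854832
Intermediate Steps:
P = -90 (P = -2*45 = -90)
w(h) = -1/(8*(841 + h)) (w(h) = -1/(8*(h + 841)) = -1/(8*(841 + h)))
y(B) = -146055 + 321*B (y(B) = (-455 + B)*321 = -146055 + 321*B)
y(-219)/w(P) = (-146055 + 321*(-219))/((-1/(6728 + 8*(-90)))) = (-146055 - 70299)/((-1/(6728 - 720))) = -216354/((-1/6008)) = -216354/((-1*1/6008)) = -216354/(-1/6008) = -216354*(-6008) = 1299854832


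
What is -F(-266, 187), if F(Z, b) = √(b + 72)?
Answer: -√259 ≈ -16.093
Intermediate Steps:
F(Z, b) = √(72 + b)
-F(-266, 187) = -√(72 + 187) = -√259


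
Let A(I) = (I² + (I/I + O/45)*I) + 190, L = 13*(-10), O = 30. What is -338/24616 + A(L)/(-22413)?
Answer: -634394351/827577612 ≈ -0.76657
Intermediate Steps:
L = -130
A(I) = 190 + I² + 5*I/3 (A(I) = (I² + (I/I + 30/45)*I) + 190 = (I² + (1 + 30*(1/45))*I) + 190 = (I² + (1 + ⅔)*I) + 190 = (I² + 5*I/3) + 190 = 190 + I² + 5*I/3)
-338/24616 + A(L)/(-22413) = -338/24616 + (190 + (-130)² + (5/3)*(-130))/(-22413) = -338*1/24616 + (190 + 16900 - 650/3)*(-1/22413) = -169/12308 + (50620/3)*(-1/22413) = -169/12308 - 50620/67239 = -634394351/827577612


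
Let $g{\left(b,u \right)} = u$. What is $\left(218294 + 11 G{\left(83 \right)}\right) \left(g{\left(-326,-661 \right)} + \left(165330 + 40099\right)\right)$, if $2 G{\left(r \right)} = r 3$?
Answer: $44980055568$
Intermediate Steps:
$G{\left(r \right)} = \frac{3 r}{2}$ ($G{\left(r \right)} = \frac{r 3}{2} = \frac{3 r}{2}$)
$\left(218294 + 11 G{\left(83 \right)}\right) \left(g{\left(-326,-661 \right)} + \left(165330 + 40099\right)\right) = \left(218294 + 11 \cdot \frac{3}{2} \cdot 83\right) \left(-661 + \left(165330 + 40099\right)\right) = \left(218294 + 11 \cdot \frac{249}{2}\right) \left(-661 + 205429\right) = \left(218294 + \frac{2739}{2}\right) 204768 = \frac{439327}{2} \cdot 204768 = 44980055568$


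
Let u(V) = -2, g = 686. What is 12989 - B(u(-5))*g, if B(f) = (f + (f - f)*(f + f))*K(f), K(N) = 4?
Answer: 18477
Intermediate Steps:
B(f) = 4*f (B(f) = (f + (f - f)*(f + f))*4 = (f + 0*(2*f))*4 = (f + 0)*4 = f*4 = 4*f)
12989 - B(u(-5))*g = 12989 - 4*(-2)*686 = 12989 - (-8)*686 = 12989 - 1*(-5488) = 12989 + 5488 = 18477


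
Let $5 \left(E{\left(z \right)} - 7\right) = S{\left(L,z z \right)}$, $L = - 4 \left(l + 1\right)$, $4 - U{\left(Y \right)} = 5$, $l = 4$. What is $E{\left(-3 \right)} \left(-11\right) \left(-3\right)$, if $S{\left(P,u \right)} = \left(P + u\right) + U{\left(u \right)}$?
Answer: $\frac{759}{5} \approx 151.8$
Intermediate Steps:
$U{\left(Y \right)} = -1$ ($U{\left(Y \right)} = 4 - 5 = -1$)
$L = -20$ ($L = - 4 \left(4 + 1\right) = \left(-4\right) 5 = -20$)
$S{\left(P,u \right)} = -1 + P + u$ ($S{\left(P,u \right)} = \left(P + u\right) - 1 = -1 + P + u$)
$E{\left(z \right)} = \frac{14}{5} + \frac{z^{2}}{5}$ ($E{\left(z \right)} = 7 + \frac{-1 - 20 + z z}{5} = 7 + \frac{-1 - 20 + z^{2}}{5} = 7 + \frac{-21 + z^{2}}{5} = 7 + \left(- \frac{21}{5} + \frac{z^{2}}{5}\right) = \frac{14}{5} + \frac{z^{2}}{5}$)
$E{\left(-3 \right)} \left(-11\right) \left(-3\right) = \left(\frac{14}{5} + \frac{\left(-3\right)^{2}}{5}\right) \left(-11\right) \left(-3\right) = \left(\frac{14}{5} + \frac{1}{5} \cdot 9\right) \left(-11\right) \left(-3\right) = \left(\frac{14}{5} + \frac{9}{5}\right) \left(-11\right) \left(-3\right) = \frac{23}{5} \left(-11\right) \left(-3\right) = \left(- \frac{253}{5}\right) \left(-3\right) = \frac{759}{5}$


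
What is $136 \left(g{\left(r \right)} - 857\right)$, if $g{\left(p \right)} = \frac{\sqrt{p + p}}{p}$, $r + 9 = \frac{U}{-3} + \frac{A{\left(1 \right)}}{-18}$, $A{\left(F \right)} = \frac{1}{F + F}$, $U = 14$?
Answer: $-116552 - \frac{48 i \sqrt{986}}{29} \approx -1.1655 \cdot 10^{5} - 51.973 i$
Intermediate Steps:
$A{\left(F \right)} = \frac{1}{2 F}$
$r = - \frac{493}{36}$ ($r = -9 + \left(\frac{14}{-3} + \frac{\frac{1}{2} \cdot 1^{-1}}{-18}\right) = -9 + \left(14 \left(- \frac{1}{3}\right) + \frac{1}{2} \cdot 1 \left(- \frac{1}{18}\right)\right) = -9 + \left(- \frac{14}{3} + \frac{1}{2} \left(- \frac{1}{18}\right)\right) = -9 - \frac{169}{36} = - \frac{493}{36} \approx -13.694$)
$g{\left(p \right)} = \frac{\sqrt{2}}{\sqrt{p}}$ ($g{\left(p \right)} = \frac{\sqrt{2 p}}{p} = \frac{\sqrt{2} \sqrt{p}}{p} = \frac{\sqrt{2}}{\sqrt{p}}$)
$136 \left(g{\left(r \right)} - 857\right) = 136 \left(\frac{\sqrt{2}}{\frac{1}{6} i \sqrt{493}} - 857\right) = 136 \left(\sqrt{2} \left(- \frac{6 i \sqrt{493}}{493}\right) - 857\right) = 136 \left(- \frac{6 i \sqrt{986}}{493} - 857\right) = 136 \left(-857 - \frac{6 i \sqrt{986}}{493}\right) = -116552 - \frac{48 i \sqrt{986}}{29}$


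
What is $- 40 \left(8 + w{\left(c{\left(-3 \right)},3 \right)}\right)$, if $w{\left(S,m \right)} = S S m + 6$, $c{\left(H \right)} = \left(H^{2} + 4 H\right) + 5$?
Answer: $-1040$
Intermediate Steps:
$c{\left(H \right)} = 5 + H^{2} + 4 H$
$w{\left(S,m \right)} = 6 + m S^{2}$ ($w{\left(S,m \right)} = S^{2} m + 6 = m S^{2} + 6 = 6 + m S^{2}$)
$- 40 \left(8 + w{\left(c{\left(-3 \right)},3 \right)}\right) = - 40 \left(8 + \left(6 + 3 \left(5 + \left(-3\right)^{2} + 4 \left(-3\right)\right)^{2}\right)\right) = - 40 \left(8 + \left(6 + 3 \left(5 + 9 - 12\right)^{2}\right)\right) = - 40 \left(8 + \left(6 + 3 \cdot 2^{2}\right)\right) = - 40 \left(8 + \left(6 + 3 \cdot 4\right)\right) = - 40 \left(8 + \left(6 + 12\right)\right) = - 40 \left(8 + 18\right) = \left(-40\right) 26 = -1040$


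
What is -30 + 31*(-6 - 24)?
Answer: -960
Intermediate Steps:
-30 + 31*(-6 - 24) = -30 + 31*(-30) = -30 - 930 = -960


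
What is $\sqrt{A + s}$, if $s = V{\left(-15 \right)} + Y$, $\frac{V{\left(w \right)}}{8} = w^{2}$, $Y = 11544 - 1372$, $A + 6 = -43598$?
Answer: $4 i \sqrt{1977} \approx 177.85 i$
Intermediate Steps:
$A = -43604$ ($A = -6 - 43598 = -43604$)
$Y = 10172$ ($Y = 11544 - 1372 = 10172$)
$V{\left(w \right)} = 8 w^{2}$
$s = 11972$ ($s = 8 \left(-15\right)^{2} + 10172 = 8 \cdot 225 + 10172 = 1800 + 10172 = 11972$)
$\sqrt{A + s} = \sqrt{-43604 + 11972} = \sqrt{-31632} = 4 i \sqrt{1977}$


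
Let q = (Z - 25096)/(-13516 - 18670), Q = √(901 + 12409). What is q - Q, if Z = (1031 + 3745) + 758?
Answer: 9781/16093 - 11*√110 ≈ -114.76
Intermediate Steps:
Z = 5534 (Z = 4776 + 758 = 5534)
Q = 11*√110 (Q = √13310 = 11*√110 ≈ 115.37)
q = 9781/16093 (q = (5534 - 25096)/(-13516 - 18670) = -19562/(-32186) = -19562*(-1/32186) = 9781/16093 ≈ 0.60778)
q - Q = 9781/16093 - 11*√110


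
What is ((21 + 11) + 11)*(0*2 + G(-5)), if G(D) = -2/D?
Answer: 86/5 ≈ 17.200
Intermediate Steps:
((21 + 11) + 11)*(0*2 + G(-5)) = ((21 + 11) + 11)*(0*2 - 2/(-5)) = (32 + 11)*(0 - 2*(-1/5)) = 43*(0 + 2/5) = 43*(2/5) = 86/5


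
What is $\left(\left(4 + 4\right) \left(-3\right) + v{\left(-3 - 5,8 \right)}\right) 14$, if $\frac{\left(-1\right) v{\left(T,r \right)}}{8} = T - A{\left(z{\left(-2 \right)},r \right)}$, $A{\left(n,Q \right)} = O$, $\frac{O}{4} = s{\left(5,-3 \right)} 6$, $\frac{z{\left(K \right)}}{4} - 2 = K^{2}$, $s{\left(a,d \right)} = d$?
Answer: $-7504$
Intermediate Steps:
$z{\left(K \right)} = 8 + 4 K^{2}$
$O = -72$ ($O = 4 \left(\left(-3\right) 6\right) = 4 \left(-18\right) = -72$)
$A{\left(n,Q \right)} = -72$
$v{\left(T,r \right)} = -576 - 8 T$ ($v{\left(T,r \right)} = - 8 \left(T - -72\right) = - 8 \left(T + 72\right) = - 8 \left(72 + T\right) = -576 - 8 T$)
$\left(\left(4 + 4\right) \left(-3\right) + v{\left(-3 - 5,8 \right)}\right) 14 = \left(\left(4 + 4\right) \left(-3\right) - \left(576 + 8 \left(-3 - 5\right)\right)\right) 14 = \left(8 \left(-3\right) - \left(576 + 8 \left(-3 - 5\right)\right)\right) 14 = \left(-24 - 512\right) 14 = \left(-536\right) 14 = -7504$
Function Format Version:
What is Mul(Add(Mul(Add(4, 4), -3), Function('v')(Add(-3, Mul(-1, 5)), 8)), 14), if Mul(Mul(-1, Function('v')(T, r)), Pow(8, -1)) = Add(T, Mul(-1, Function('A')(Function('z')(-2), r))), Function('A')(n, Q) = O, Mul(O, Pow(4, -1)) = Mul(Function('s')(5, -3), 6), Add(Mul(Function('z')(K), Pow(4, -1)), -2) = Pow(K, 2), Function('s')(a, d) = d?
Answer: -7504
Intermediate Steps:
Function('z')(K) = Add(8, Mul(4, Pow(K, 2)))
O = -72 (O = Mul(4, Mul(-3, 6)) = Mul(4, -18) = -72)
Function('A')(n, Q) = -72
Function('v')(T, r) = Add(-576, Mul(-8, T)) (Function('v')(T, r) = Mul(-8, Add(T, Mul(-1, -72))) = Mul(-8, Add(T, 72)) = Mul(-8, Add(72, T)) = Add(-576, Mul(-8, T)))
Mul(Add(Mul(Add(4, 4), -3), Function('v')(Add(-3, Mul(-1, 5)), 8)), 14) = Mul(Add(Mul(Add(4, 4), -3), Add(-576, Mul(-8, Add(-3, Mul(-1, 5))))), 14) = Mul(Add(Mul(8, -3), Add(-576, Mul(-8, Add(-3, -5)))), 14) = Mul(Add(-24, Add(-576, Mul(-8, -8))), 14) = Mul(Add(-24, Add(-576, 64)), 14) = Mul(Add(-24, -512), 14) = Mul(-536, 14) = -7504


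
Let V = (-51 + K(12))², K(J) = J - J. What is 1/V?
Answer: 1/2601 ≈ 0.00038447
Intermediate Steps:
K(J) = 0
V = 2601 (V = (-51 + 0)² = (-51)² = 2601)
1/V = 1/2601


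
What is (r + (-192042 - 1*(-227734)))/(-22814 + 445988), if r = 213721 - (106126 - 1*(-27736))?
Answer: 38517/141058 ≈ 0.27306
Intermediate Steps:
r = 79859 (r = 213721 - (106126 + 27736) = 213721 - 1*133862 = 213721 - 133862 = 79859)
(r + (-192042 - 1*(-227734)))/(-22814 + 445988) = (79859 + (-192042 - 1*(-227734)))/(-22814 + 445988) = (79859 + (-192042 + 227734))/423174 = (79859 + 35692)*(1/423174) = 115551*(1/423174) = 38517/141058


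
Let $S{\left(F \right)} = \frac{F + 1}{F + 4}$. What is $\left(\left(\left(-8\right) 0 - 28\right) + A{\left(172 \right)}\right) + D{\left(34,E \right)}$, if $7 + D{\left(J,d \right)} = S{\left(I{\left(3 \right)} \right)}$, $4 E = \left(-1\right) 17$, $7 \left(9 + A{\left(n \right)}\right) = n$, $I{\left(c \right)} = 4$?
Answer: $- \frac{1053}{56} \approx -18.804$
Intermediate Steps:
$A{\left(n \right)} = -9 + \frac{n}{7}$
$E = - \frac{17}{4}$ ($E = \frac{\left(-1\right) 17}{4} = \frac{1}{4} \left(-17\right) = - \frac{17}{4} \approx -4.25$)
$S{\left(F \right)} = \frac{1 + F}{4 + F}$
$D{\left(J,d \right)} = - \frac{51}{8}$ ($D{\left(J,d \right)} = -7 + \frac{1 + 4}{4 + 4} = -7 + \frac{1}{8} \cdot 5 = -7 + \frac{5}{8} = - \frac{51}{8}$)
$\left(\left(\left(-8\right) 0 - 28\right) + A{\left(172 \right)}\right) + D{\left(34,E \right)} = \left(\left(\left(-8\right) 0 - 28\right) + \left(-9 + \frac{1}{7} \cdot 172\right)\right) - \frac{51}{8} = \left(\left(0 - 28\right) + \left(-9 + \frac{172}{7}\right)\right) - \frac{51}{8} = \left(-28 + \frac{109}{7}\right) - \frac{51}{8} = - \frac{87}{7} - \frac{51}{8} = - \frac{1053}{56}$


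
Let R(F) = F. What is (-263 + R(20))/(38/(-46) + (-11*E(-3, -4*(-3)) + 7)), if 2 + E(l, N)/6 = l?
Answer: -5589/7732 ≈ -0.72284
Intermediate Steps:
E(l, N) = -12 + 6*l
(-263 + R(20))/(38/(-46) + (-11*E(-3, -4*(-3)) + 7)) = (-263 + 20)/(38/(-46) + (-11*(-12 + 6*(-3)) + 7)) = -243/(38*(-1/46) + (-11*(-12 - 18) + 7)) = -243/(-19/23 + (-11*(-30) + 7)) = -243/(-19/23 + (330 + 7)) = -243/(-19/23 + 337) = -243/7732/23 = -243*23/7732 = -5589/7732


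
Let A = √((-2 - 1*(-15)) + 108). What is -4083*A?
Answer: -44913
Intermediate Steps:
A = 11 (A = √((-2 + 15) + 108) = √(13 + 108) = √121 = 11)
-4083*A = -4083*11 = -44913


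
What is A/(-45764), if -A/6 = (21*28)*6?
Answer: 5292/11441 ≈ 0.46255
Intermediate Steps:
A = -21168 (A = -6*21*28*6 = -3528*6 = -6*3528 = -21168)
A/(-45764) = -21168/(-45764) = -21168*(-1/45764) = 5292/11441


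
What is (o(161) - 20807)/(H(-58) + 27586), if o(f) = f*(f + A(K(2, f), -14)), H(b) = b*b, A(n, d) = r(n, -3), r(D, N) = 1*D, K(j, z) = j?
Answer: 2718/15475 ≈ 0.17564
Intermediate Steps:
r(D, N) = D
A(n, d) = n
H(b) = b²
o(f) = f*(2 + f) (o(f) = f*(f + 2) = f*(2 + f))
(o(161) - 20807)/(H(-58) + 27586) = (161*(2 + 161) - 20807)/((-58)² + 27586) = (161*163 - 20807)/(3364 + 27586) = (26243 - 20807)/30950 = 5436*(1/30950) = 2718/15475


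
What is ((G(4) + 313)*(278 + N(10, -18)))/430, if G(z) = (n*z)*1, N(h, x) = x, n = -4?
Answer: 7722/43 ≈ 179.58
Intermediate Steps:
G(z) = -4*z (G(z) = -4*z*1 = -4*z)
((G(4) + 313)*(278 + N(10, -18)))/430 = ((-4*4 + 313)*(278 - 18))/430 = ((-16 + 313)*260)*(1/430) = (297*260)*(1/430) = 77220*(1/430) = 7722/43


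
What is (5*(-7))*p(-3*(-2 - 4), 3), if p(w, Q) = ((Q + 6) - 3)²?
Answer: -1260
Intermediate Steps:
p(w, Q) = (3 + Q)² (p(w, Q) = ((6 + Q) - 3)² = (3 + Q)²)
(5*(-7))*p(-3*(-2 - 4), 3) = (5*(-7))*(3 + 3)² = -35*6² = -35*36 = -1260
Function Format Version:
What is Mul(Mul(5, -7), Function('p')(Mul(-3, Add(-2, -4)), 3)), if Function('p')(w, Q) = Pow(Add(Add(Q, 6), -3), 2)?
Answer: -1260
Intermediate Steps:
Function('p')(w, Q) = Pow(Add(3, Q), 2) (Function('p')(w, Q) = Pow(Add(Add(6, Q), -3), 2) = Pow(Add(3, Q), 2))
Mul(Mul(5, -7), Function('p')(Mul(-3, Add(-2, -4)), 3)) = Mul(Mul(5, -7), Pow(Add(3, 3), 2)) = Mul(-35, Pow(6, 2)) = Mul(-35, 36) = -1260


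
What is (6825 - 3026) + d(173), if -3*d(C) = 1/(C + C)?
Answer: 3943361/1038 ≈ 3799.0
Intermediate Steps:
d(C) = -1/(6*C) (d(C) = -1/(3*(C + C)) = -1/(2*C)/3 = -1/(6*C))
(6825 - 3026) + d(173) = (6825 - 3026) - ⅙/173 = 3799 - ⅙*1/173 = 3799 - 1/1038 = 3943361/1038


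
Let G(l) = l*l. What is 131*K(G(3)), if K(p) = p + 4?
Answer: 1703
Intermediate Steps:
G(l) = l²
K(p) = 4 + p
131*K(G(3)) = 131*(4 + 3²) = 131*(4 + 9) = 131*13 = 1703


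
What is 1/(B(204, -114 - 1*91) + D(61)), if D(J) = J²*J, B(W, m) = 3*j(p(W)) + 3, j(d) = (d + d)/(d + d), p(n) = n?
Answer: 1/226987 ≈ 4.4055e-6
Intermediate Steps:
j(d) = 1 (j(d) = (2*d)/((2*d)) = (2*d)*(1/(2*d)) = 1)
B(W, m) = 6 (B(W, m) = 3*1 + 3 = 3 + 3 = 6)
D(J) = J³
1/(B(204, -114 - 1*91) + D(61)) = 1/(6 + 61³) = 1/(6 + 226981) = 1/226987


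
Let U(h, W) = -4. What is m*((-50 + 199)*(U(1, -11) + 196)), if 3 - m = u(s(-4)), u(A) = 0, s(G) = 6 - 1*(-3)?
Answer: 85824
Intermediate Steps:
s(G) = 9 (s(G) = 6 + 3 = 9)
m = 3 (m = 3 - 1*0 = 3 + 0 = 3)
m*((-50 + 199)*(U(1, -11) + 196)) = 3*((-50 + 199)*(-4 + 196)) = 3*(149*192) = 3*28608 = 85824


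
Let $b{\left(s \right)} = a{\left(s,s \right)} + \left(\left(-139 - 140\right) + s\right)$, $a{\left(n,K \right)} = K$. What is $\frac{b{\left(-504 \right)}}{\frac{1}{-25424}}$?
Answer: $32720688$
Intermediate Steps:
$b{\left(s \right)} = -279 + 2 s$ ($b{\left(s \right)} = s + \left(\left(-139 - 140\right) + s\right) = s + \left(-279 + s\right) = -279 + 2 s$)
$\frac{b{\left(-504 \right)}}{\frac{1}{-25424}} = \frac{-279 + 2 \left(-504\right)}{\frac{1}{-25424}} = \frac{-279 - 1008}{- \frac{1}{25424}} = \left(-1287\right) \left(-25424\right) = 32720688$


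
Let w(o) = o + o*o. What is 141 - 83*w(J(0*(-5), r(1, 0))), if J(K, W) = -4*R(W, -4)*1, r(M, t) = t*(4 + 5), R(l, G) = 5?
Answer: -31399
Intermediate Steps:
r(M, t) = 9*t (r(M, t) = t*9 = 9*t)
J(K, W) = -20 (J(K, W) = -4*5*1 = -20*1 = -20)
w(o) = o + o**2
141 - 83*w(J(0*(-5), r(1, 0))) = 141 - (-1660)*(1 - 20) = 141 - (-1660)*(-19) = 141 - 83*380 = 141 - 31540 = -31399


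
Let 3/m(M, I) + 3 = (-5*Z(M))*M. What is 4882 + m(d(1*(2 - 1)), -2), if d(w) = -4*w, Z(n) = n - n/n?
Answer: 502843/103 ≈ 4882.0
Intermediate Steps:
Z(n) = -1 + n (Z(n) = n - 1*1 = n - 1 = -1 + n)
m(M, I) = 3/(-3 + M*(5 - 5*M)) (m(M, I) = 3/(-3 + (-5*(-1 + M))*M) = 3/(-3 + (5 - 5*M)*M) = 3/(-3 + M*(5 - 5*M)))
4882 + m(d(1*(2 - 1)), -2) = 4882 - 3/(3 + 5*(-4*(2 - 1))*(-1 - 4*(2 - 1))) = 4882 - 3/(3 + 5*(-4)*(-1 - 4)) = 4882 - 3/(3 + 5*(-4)*(-5)) = 4882 - 3/(3 + 100) = 4882 - 3/103 = 502843/103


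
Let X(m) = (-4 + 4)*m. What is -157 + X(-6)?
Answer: -157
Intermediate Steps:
X(m) = 0 (X(m) = 0*m = 0)
-157 + X(-6) = -157 + 0 = -157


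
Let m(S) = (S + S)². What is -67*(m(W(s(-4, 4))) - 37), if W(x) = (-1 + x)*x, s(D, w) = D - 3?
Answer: -837969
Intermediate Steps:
s(D, w) = -3 + D
W(x) = x*(-1 + x)
m(S) = 4*S² (m(S) = (2*S)² = 4*S²)
-67*(m(W(s(-4, 4))) - 37) = -67*(4*((-3 - 4)*(-1 + (-3 - 4)))² - 37) = -67*(4*(-7*(-1 - 7))² - 37) = -67*(4*(-7*(-8))² - 37) = -67*(4*56² - 37) = -67*(4*3136 - 37) = -67*(12544 - 37) = -67*12507 = -837969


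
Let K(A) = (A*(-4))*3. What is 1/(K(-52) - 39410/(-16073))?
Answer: 16073/10068962 ≈ 0.0015963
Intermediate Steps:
K(A) = -12*A (K(A) = -4*A*3 = -12*A)
1/(K(-52) - 39410/(-16073)) = 1/(-12*(-52) - 39410/(-16073)) = 1/(624 - 39410*(-1/16073)) = 1/(624 + 39410/16073) = 1/(10068962/16073) = 16073/10068962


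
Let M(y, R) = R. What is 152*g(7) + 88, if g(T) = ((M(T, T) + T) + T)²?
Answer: 67120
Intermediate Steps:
g(T) = 9*T² (g(T) = ((T + T) + T)² = (2*T + T)² = (3*T)² = 9*T²)
152*g(7) + 88 = 152*(9*7²) + 88 = 152*(9*49) + 88 = 152*441 + 88 = 67032 + 88 = 67120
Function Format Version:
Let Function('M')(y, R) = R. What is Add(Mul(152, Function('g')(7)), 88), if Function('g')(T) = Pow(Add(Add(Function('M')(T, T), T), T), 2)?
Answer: 67120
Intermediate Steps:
Function('g')(T) = Mul(9, Pow(T, 2)) (Function('g')(T) = Pow(Add(Add(T, T), T), 2) = Pow(Add(Mul(2, T), T), 2) = Pow(Mul(3, T), 2) = Mul(9, Pow(T, 2)))
Add(Mul(152, Function('g')(7)), 88) = Add(Mul(152, Mul(9, Pow(7, 2))), 88) = Add(Mul(152, Mul(9, 49)), 88) = Add(Mul(152, 441), 88) = Add(67032, 88) = 67120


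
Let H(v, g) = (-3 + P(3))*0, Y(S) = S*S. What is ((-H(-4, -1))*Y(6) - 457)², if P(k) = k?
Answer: 208849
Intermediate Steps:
Y(S) = S²
H(v, g) = 0 (H(v, g) = (-3 + 3)*0 = 0*0 = 0)
((-H(-4, -1))*Y(6) - 457)² = (-1*0*6² - 457)² = (0*36 - 457)² = (0 - 457)² = (-457)² = 208849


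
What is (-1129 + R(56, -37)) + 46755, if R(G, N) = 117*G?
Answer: 52178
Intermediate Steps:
(-1129 + R(56, -37)) + 46755 = (-1129 + 117*56) + 46755 = (-1129 + 6552) + 46755 = 5423 + 46755 = 52178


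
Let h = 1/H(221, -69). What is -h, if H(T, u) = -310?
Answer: 1/310 ≈ 0.0032258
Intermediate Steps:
h = -1/310 (h = 1/(-310) = -1/310 ≈ -0.0032258)
-h = -1*(-1/310) = 1/310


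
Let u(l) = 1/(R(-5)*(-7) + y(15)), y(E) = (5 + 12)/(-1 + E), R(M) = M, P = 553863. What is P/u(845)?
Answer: 280808541/14 ≈ 2.0058e+7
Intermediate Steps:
y(E) = 17/(-1 + E)
u(l) = 14/507 (u(l) = 1/(-5*(-7) + 17/(-1 + 15)) = 1/(35 + 17/14) = 1/(507/14) = 14/507)
P/u(845) = 553863/(14/507) = 553863*(507/14) = 280808541/14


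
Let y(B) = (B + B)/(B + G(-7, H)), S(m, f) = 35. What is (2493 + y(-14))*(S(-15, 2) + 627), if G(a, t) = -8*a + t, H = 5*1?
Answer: 77548666/47 ≈ 1.6500e+6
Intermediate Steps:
H = 5
G(a, t) = t - 8*a
y(B) = 2*B/(61 + B) (y(B) = (B + B)/(B + (5 - 8*(-7))) = (2*B)/(B + (5 + 56)) = (2*B)/(B + 61) = (2*B)/(61 + B) = 2*B/(61 + B))
(2493 + y(-14))*(S(-15, 2) + 627) = (2493 + 2*(-14)/(61 - 14))*(35 + 627) = (2493 + 2*(-14)/47)*662 = (2493 + 2*(-14)*(1/47))*662 = (2493 - 28/47)*662 = (117143/47)*662 = 77548666/47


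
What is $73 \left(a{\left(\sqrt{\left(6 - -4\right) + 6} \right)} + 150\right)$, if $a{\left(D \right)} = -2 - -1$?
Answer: $10877$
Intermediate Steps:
$a{\left(D \right)} = -1$ ($a{\left(D \right)} = -2 + 1 = -1$)
$73 \left(a{\left(\sqrt{\left(6 - -4\right) + 6} \right)} + 150\right) = 73 \left(-1 + 150\right) = 73 \cdot 149 = 10877$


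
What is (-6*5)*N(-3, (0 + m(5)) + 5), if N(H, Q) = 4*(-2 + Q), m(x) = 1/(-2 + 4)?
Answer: -420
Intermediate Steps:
m(x) = ½ (m(x) = 1/2 = ½)
N(H, Q) = -8 + 4*Q
(-6*5)*N(-3, (0 + m(5)) + 5) = (-6*5)*(-8 + 4*((0 + ½) + 5)) = -30*(-8 + 4*(½ + 5)) = -30*(-8 + 4*(11/2)) = -30*(-8 + 22) = -30*14 = -420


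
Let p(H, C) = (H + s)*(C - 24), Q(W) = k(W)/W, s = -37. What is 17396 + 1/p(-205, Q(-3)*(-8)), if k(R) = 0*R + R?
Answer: 134714625/7744 ≈ 17396.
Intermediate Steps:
k(R) = R (k(R) = 0 + R = R)
Q(W) = 1 (Q(W) = W/W = 1)
p(H, C) = (-37 + H)*(-24 + C) (p(H, C) = (H - 37)*(C - 24) = (-37 + H)*(-24 + C))
17396 + 1/p(-205, Q(-3)*(-8)) = 17396 + 1/(888 - 37*(-8) - 24*(-205) + (1*(-8))*(-205)) = 17396 + 1/(888 - 37*(-8) + 4920 - 8*(-205)) = 17396 + 1/(888 + 296 + 4920 + 1640) = 17396 + 1/7744 = 134714625/7744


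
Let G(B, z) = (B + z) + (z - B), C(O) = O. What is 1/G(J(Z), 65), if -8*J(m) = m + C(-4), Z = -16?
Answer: 1/130 ≈ 0.0076923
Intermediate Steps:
J(m) = 1/2 - m/8 (J(m) = -(m - 4)/8 = -(-4 + m)/8 = 1/2 - m/8)
G(B, z) = 2*z
1/G(J(Z), 65) = 1/(2*65) = 1/130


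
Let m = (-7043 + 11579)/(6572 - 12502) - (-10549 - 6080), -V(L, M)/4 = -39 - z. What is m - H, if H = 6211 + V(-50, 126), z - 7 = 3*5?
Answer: 30163642/2965 ≈ 10173.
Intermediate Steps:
z = 22 (z = 7 + 3*5 = 7 + 15 = 22)
V(L, M) = 244 (V(L, M) = -4*(-39 - 1*22) = -4*(-39 - 22) = -4*(-61) = 244)
H = 6455 (H = 6211 + 244 = 6455)
m = 49302717/2965 (m = 4536/(-5930) - 1*(-16629) = 4536*(-1/5930) + 16629 = -2268/2965 + 16629 = 49302717/2965 ≈ 16628.)
m - H = 49302717/2965 - 1*6455 = 49302717/2965 - 6455 = 30163642/2965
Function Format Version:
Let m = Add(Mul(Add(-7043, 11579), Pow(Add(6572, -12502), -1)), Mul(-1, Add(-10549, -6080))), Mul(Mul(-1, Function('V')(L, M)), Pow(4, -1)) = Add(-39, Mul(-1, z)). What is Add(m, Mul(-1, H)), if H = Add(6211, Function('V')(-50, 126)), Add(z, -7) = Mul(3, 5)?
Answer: Rational(30163642, 2965) ≈ 10173.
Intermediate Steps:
z = 22 (z = Add(7, Mul(3, 5)) = Add(7, 15) = 22)
Function('V')(L, M) = 244 (Function('V')(L, M) = Mul(-4, Add(-39, Mul(-1, 22))) = Mul(-4, Add(-39, -22)) = Mul(-4, -61) = 244)
H = 6455 (H = Add(6211, 244) = 6455)
m = Rational(49302717, 2965) (m = Add(Mul(4536, Pow(-5930, -1)), Mul(-1, -16629)) = Add(Mul(4536, Rational(-1, 5930)), 16629) = Add(Rational(-2268, 2965), 16629) = Rational(49302717, 2965) ≈ 16628.)
Add(m, Mul(-1, H)) = Add(Rational(49302717, 2965), Mul(-1, 6455)) = Add(Rational(49302717, 2965), -6455) = Rational(30163642, 2965)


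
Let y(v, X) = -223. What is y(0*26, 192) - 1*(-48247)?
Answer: 48024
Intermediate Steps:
y(0*26, 192) - 1*(-48247) = -223 - 1*(-48247) = -223 + 48247 = 48024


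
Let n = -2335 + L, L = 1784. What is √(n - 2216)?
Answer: I*√2767 ≈ 52.602*I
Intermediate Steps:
n = -551 (n = -2335 + 1784 = -551)
√(n - 2216) = √(-551 - 2216) = √(-2767) = I*√2767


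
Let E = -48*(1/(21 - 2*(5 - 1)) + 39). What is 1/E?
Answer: -13/24384 ≈ -0.00053314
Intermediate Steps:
E = -24384/13 (E = -48*(1/(21 - 2*4) + 39) = -48*(1/(21 - 8) + 39) = -48*(1/13 + 39) = -48*508/13 = -24384/13 ≈ -1875.7)
1/E = 1/(-24384/13) = -13/24384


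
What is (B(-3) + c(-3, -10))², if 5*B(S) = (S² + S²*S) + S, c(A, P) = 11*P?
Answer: 326041/25 ≈ 13042.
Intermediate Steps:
B(S) = S/5 + S²/5 + S³/5 (B(S) = ((S² + S²*S) + S)/5 = ((S² + S³) + S)/5 = (S + S² + S³)/5 = S/5 + S²/5 + S³/5)
(B(-3) + c(-3, -10))² = ((⅕)*(-3)*(1 - 3 + (-3)²) + 11*(-10))² = ((⅕)*(-3)*(1 - 3 + 9) - 110)² = ((⅕)*(-3)*7 - 110)² = (-21/5 - 110)² = (-571/5)² = 326041/25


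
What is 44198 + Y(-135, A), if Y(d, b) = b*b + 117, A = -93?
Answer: 52964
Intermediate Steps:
Y(d, b) = 117 + b² (Y(d, b) = b² + 117 = 117 + b²)
44198 + Y(-135, A) = 44198 + (117 + (-93)²) = 44198 + (117 + 8649) = 44198 + 8766 = 52964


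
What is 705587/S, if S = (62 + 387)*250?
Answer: 705587/112250 ≈ 6.2859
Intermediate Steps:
S = 112250 (S = 449*250 = 112250)
705587/S = 705587/112250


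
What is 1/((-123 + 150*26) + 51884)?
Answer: 1/55661 ≈ 1.7966e-5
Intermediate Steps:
1/((-123 + 150*26) + 51884) = 1/((-123 + 3900) + 51884) = 1/(3777 + 51884) = 1/55661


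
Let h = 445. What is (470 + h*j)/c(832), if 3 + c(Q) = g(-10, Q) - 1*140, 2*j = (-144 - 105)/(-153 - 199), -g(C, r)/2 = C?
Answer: -441685/86592 ≈ -5.1008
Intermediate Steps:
g(C, r) = -2*C
j = 249/704 (j = ((-144 - 105)/(-153 - 199))/2 = (-249/(-352))/2 = (-249*(-1/352))/2 = (½)*(249/352) = 249/704 ≈ 0.35369)
c(Q) = -123 (c(Q) = -3 + (-2*(-10) - 1*140) = -3 + (20 - 140) = -3 - 120 = -123)
(470 + h*j)/c(832) = (470 + 445*(249/704))/(-123) = (470 + 110805/704)*(-1/123) = (441685/704)*(-1/123) = -441685/86592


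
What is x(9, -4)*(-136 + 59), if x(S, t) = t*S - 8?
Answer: 3388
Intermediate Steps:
x(S, t) = -8 + S*t (x(S, t) = S*t - 8 = -8 + S*t)
x(9, -4)*(-136 + 59) = (-8 + 9*(-4))*(-136 + 59) = (-8 - 36)*(-77) = -44*(-77) = 3388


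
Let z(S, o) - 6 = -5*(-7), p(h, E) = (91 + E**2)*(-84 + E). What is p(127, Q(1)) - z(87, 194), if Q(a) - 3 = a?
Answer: -8601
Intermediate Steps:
Q(a) = 3 + a
p(h, E) = (-84 + E)*(91 + E**2)
z(S, o) = 41 (z(S, o) = 6 - 5*(-7) = 6 + 35 = 41)
p(127, Q(1)) - z(87, 194) = (-7644 + (3 + 1)**3 - 84*(3 + 1)**2 + 91*(3 + 1)) - 1*41 = (-7644 + 4**3 - 84*4**2 + 91*4) - 41 = (-7644 + 64 - 84*16 + 364) - 41 = (-7644 + 64 - 1344 + 364) - 41 = -8560 - 41 = -8601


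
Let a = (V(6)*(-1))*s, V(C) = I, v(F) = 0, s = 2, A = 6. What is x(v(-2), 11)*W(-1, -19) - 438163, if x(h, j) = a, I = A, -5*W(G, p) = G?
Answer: -2190827/5 ≈ -4.3817e+5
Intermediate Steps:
W(G, p) = -G/5
I = 6
V(C) = 6
a = -12 (a = (6*(-1))*2 = -6*2 = -12)
x(h, j) = -12
x(v(-2), 11)*W(-1, -19) - 438163 = -(-12)*(-1)/5 - 438163 = -12*⅕ - 438163 = -12/5 - 438163 = -2190827/5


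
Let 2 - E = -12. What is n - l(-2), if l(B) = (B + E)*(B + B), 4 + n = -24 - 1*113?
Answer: -93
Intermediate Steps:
E = 14 (E = 2 - 1*(-12) = 2 + 12 = 14)
n = -141 (n = -4 + (-24 - 1*113) = -4 + (-24 - 113) = -4 - 137 = -141)
l(B) = 2*B*(14 + B) (l(B) = (B + 14)*(B + B) = (14 + B)*(2*B) = 2*B*(14 + B))
n - l(-2) = -141 - 2*(-2)*(14 - 2) = -141 - 2*(-2)*12 = -141 - 1*(-48) = -141 + 48 = -93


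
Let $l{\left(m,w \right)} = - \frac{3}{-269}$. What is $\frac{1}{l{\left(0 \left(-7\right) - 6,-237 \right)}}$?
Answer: $\frac{269}{3} \approx 89.667$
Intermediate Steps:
$l{\left(m,w \right)} = \frac{3}{269}$ ($l{\left(m,w \right)} = \left(-3\right) \left(- \frac{1}{269}\right) = \frac{3}{269}$)
$\frac{1}{l{\left(0 \left(-7\right) - 6,-237 \right)}} = \frac{1}{\frac{3}{269}} = \frac{269}{3}$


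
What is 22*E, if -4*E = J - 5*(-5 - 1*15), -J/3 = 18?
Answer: -253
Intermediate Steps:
J = -54 (J = -3*18 = -54)
E = -23/2 (E = -(-54 - 5*(-5 - 1*15))/4 = -(-54 - 5*(-5 - 15))/4 = -(-54 - 5*(-20))/4 = -(-54 + 100)/4 = -¼*46 = -23/2 ≈ -11.500)
22*E = 22*(-23/2) = -253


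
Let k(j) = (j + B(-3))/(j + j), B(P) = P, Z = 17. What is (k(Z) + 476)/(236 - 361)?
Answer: -8099/2125 ≈ -3.8113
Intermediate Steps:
k(j) = (-3 + j)/(2*j) (k(j) = (j - 3)/(j + j) = (-3 + j)/((2*j)) = (-3 + j)*(1/(2*j)) = (-3 + j)/(2*j))
(k(Z) + 476)/(236 - 361) = ((1/2)*(-3 + 17)/17 + 476)/(236 - 361) = ((1/2)*(1/17)*14 + 476)/(-125) = (7/17 + 476)*(-1/125) = (8099/17)*(-1/125) = -8099/2125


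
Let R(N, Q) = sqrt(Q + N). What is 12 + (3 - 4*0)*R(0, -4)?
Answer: 12 + 6*I ≈ 12.0 + 6.0*I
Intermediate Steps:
R(N, Q) = sqrt(N + Q)
12 + (3 - 4*0)*R(0, -4) = 12 + (3 - 4*0)*sqrt(0 - 4) = 12 + (3 + 0)*sqrt(-4) = 12 + 3*(2*I) = 12 + 6*I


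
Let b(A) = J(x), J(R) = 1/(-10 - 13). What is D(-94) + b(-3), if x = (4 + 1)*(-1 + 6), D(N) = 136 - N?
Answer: 5289/23 ≈ 229.96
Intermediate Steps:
x = 25 (x = 5*5 = 25)
J(R) = -1/23 (J(R) = 1/(-23) = -1/23)
b(A) = -1/23
D(-94) + b(-3) = (136 - 1*(-94)) - 1/23 = (136 + 94) - 1/23 = 230 - 1/23 = 5289/23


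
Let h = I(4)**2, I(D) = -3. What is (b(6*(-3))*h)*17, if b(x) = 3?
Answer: 459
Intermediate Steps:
h = 9 (h = (-3)**2 = 9)
(b(6*(-3))*h)*17 = (3*9)*17 = 27*17 = 459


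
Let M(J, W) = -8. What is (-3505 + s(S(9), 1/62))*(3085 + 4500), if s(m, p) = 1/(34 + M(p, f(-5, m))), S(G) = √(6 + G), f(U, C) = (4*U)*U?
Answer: -691213465/26 ≈ -2.6585e+7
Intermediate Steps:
f(U, C) = 4*U²
s(m, p) = 1/26 (s(m, p) = 1/(34 - 8) = 1/26)
(-3505 + s(S(9), 1/62))*(3085 + 4500) = (-3505 + 1/26)*(3085 + 4500) = -91129/26*7585 = -691213465/26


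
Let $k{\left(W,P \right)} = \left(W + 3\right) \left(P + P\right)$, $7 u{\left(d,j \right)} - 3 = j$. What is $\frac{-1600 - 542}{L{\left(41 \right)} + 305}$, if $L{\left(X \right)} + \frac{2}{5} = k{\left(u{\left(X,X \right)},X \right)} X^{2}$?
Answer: $- \frac{24990}{14936437} \approx -0.0016731$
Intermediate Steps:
$u{\left(d,j \right)} = \frac{3}{7} + \frac{j}{7}$
$k{\left(W,P \right)} = 2 P \left(3 + W\right)$ ($k{\left(W,P \right)} = \left(3 + W\right) 2 P = 2 P \left(3 + W\right)$)
$L{\left(X \right)} = - \frac{2}{5} + 2 X^{3} \left(\frac{24}{7} + \frac{X}{7}\right)$ ($L{\left(X \right)} = - \frac{2}{5} + 2 X \left(3 + \left(\frac{3}{7} + \frac{X}{7}\right)\right) X^{2} = - \frac{2}{5} + 2 X \left(\frac{24}{7} + \frac{X}{7}\right) X^{2} = - \frac{2}{5} + 2 X^{3} \left(\frac{24}{7} + \frac{X}{7}\right)$)
$\frac{-1600 - 542}{L{\left(41 \right)} + 305} = \frac{-1600 - 542}{\left(- \frac{2}{5} + \frac{2 \cdot 41^{3} \left(24 + 41\right)}{7}\right) + 305} = - \frac{2142}{\left(- \frac{2}{5} + \frac{2}{7} \cdot 68921 \cdot 65\right) + 305} = - \frac{2142}{\left(- \frac{2}{5} + \frac{8959730}{7}\right) + 305} = - \frac{2142}{\frac{44798636}{35} + 305} = - \frac{2142}{\frac{44809311}{35}} = \left(-2142\right) \frac{35}{44809311} = - \frac{24990}{14936437}$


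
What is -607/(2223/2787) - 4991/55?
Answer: -34712996/40755 ≈ -851.75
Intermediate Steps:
-607/(2223/2787) - 4991/55 = -607/(2223*(1/2787)) - 4991*1/55 = -607/741/929 - 4991/55 = -607*929/741 - 4991/55 = -563903/741 - 4991/55 = -34712996/40755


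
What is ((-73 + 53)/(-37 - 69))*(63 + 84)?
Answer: 1470/53 ≈ 27.736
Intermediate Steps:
((-73 + 53)/(-37 - 69))*(63 + 84) = -20/(-106)*147 = -20*(-1/106)*147 = (10/53)*147 = 1470/53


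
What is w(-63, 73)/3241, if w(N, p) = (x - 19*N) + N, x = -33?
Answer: 1101/3241 ≈ 0.33971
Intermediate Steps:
w(N, p) = -33 - 18*N (w(N, p) = (-33 - 19*N) + N = -33 - 18*N)
w(-63, 73)/3241 = (-33 - 18*(-63))/3241 = (-33 + 1134)*(1/3241) = 1101*(1/3241) = 1101/3241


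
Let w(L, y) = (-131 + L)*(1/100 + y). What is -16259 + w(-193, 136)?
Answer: -1508156/25 ≈ -60326.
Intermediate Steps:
w(L, y) = (-131 + L)*(1/100 + y)
-16259 + w(-193, 136) = -16259 + (-131/100 - 131*136 + (1/100)*(-193) - 193*136) = -16259 + (-131/100 - 17816 - 193/100 - 26248) = -16259 - 1101681/25 = -1508156/25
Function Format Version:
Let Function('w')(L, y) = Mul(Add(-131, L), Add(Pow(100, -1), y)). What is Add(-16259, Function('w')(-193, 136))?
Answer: Rational(-1508156, 25) ≈ -60326.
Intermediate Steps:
Function('w')(L, y) = Mul(Add(-131, L), Add(Rational(1, 100), y))
Add(-16259, Function('w')(-193, 136)) = Add(-16259, Add(Rational(-131, 100), Mul(-131, 136), Mul(Rational(1, 100), -193), Mul(-193, 136))) = Add(-16259, Add(Rational(-131, 100), -17816, Rational(-193, 100), -26248)) = Add(-16259, Rational(-1101681, 25)) = Rational(-1508156, 25)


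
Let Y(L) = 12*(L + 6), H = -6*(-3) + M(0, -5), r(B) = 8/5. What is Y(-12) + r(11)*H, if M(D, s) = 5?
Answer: -176/5 ≈ -35.200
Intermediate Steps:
r(B) = 8/5 (r(B) = 8*(1/5) = 8/5)
H = 23 (H = -6*(-3) + 5 = 18 + 5 = 23)
Y(L) = 72 + 12*L (Y(L) = 12*(6 + L) = 72 + 12*L)
Y(-12) + r(11)*H = (72 + 12*(-12)) + (8/5)*23 = (72 - 144) + 184/5 = -72 + 184/5 = -176/5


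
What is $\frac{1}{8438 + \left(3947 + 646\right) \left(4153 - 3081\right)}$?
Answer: $\frac{1}{4932134} \approx 2.0275 \cdot 10^{-7}$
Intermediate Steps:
$\frac{1}{8438 + \left(3947 + 646\right) \left(4153 - 3081\right)} = \frac{1}{8438 + 4593 \cdot 1072} = \frac{1}{8438 + 4923696} = \frac{1}{4932134}$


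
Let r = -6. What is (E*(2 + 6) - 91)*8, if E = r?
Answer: -1112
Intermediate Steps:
E = -6
(E*(2 + 6) - 91)*8 = (-6*(2 + 6) - 91)*8 = (-6*8 - 91)*8 = (-48 - 91)*8 = -139*8 = -1112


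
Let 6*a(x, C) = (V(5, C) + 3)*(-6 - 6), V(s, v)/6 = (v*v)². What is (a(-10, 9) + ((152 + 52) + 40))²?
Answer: 6161308036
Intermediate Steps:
V(s, v) = 6*v⁴ (V(s, v) = 6*(v*v)² = 6*(v²)² = 6*v⁴)
a(x, C) = -6 - 12*C⁴ (a(x, C) = ((6*C⁴ + 3)*(-6 - 6))/6 = ((3 + 6*C⁴)*(-12))/6 = (-36 - 72*C⁴)/6 = -6 - 12*C⁴)
(a(-10, 9) + ((152 + 52) + 40))² = ((-6 - 12*9⁴) + ((152 + 52) + 40))² = ((-6 - 12*6561) + (204 + 40))² = ((-6 - 78732) + 244)² = (-78738 + 244)² = (-78494)² = 6161308036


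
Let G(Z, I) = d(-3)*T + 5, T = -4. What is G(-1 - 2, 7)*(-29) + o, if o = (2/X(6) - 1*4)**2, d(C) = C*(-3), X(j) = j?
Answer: 8212/9 ≈ 912.44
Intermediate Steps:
d(C) = -3*C
G(Z, I) = -31 (G(Z, I) = -3*(-3)*(-4) + 5 = 9*(-4) + 5 = -36 + 5 = -31)
o = 121/9 (o = (2/6 - 1*4)**2 = (2*(1/6) - 4)**2 = (1/3 - 4)**2 = (-11/3)**2 = 121/9 ≈ 13.444)
G(-1 - 2, 7)*(-29) + o = -31*(-29) + 121/9 = 899 + 121/9 = 8212/9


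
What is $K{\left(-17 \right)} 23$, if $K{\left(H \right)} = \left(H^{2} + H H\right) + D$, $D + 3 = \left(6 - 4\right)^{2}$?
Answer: $13317$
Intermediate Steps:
$D = 1$ ($D = -3 + \left(6 - 4\right)^{2} = -3 + 2^{2} = -3 + 4 = 1$)
$K{\left(H \right)} = 1 + 2 H^{2}$ ($K{\left(H \right)} = \left(H^{2} + H H\right) + 1 = \left(H^{2} + H^{2}\right) + 1 = 2 H^{2} + 1 = 1 + 2 H^{2}$)
$K{\left(-17 \right)} 23 = \left(1 + 2 \left(-17\right)^{2}\right) 23 = \left(1 + 2 \cdot 289\right) 23 = \left(1 + 578\right) 23 = 579 \cdot 23 = 13317$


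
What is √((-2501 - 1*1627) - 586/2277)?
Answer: I*√2378210626/759 ≈ 64.251*I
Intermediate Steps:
√((-2501 - 1*1627) - 586/2277) = √((-2501 - 1627) - 586*1/2277) = √(-4128 - 586/2277) = √(-9400042/2277) = I*√2378210626/759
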